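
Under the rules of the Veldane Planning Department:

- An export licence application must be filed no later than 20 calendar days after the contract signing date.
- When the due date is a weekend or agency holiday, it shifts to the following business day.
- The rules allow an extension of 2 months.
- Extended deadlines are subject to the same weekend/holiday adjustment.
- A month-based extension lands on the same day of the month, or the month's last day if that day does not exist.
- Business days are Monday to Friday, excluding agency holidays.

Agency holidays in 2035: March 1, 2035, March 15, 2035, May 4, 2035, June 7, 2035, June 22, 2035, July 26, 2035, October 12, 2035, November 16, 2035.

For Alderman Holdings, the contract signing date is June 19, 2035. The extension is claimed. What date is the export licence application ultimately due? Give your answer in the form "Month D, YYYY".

September 10, 2035

Trigger date June 19, 2035 + 20 calendar days = July 9, 2035.
July 9, 2035 (Monday) is already a business day.
Add 2 months to July 9, 2035: September 9, 2035.
September 9, 2035 falls on a Sunday. Rolling to the next business day gives September 10, 2035, a Monday.
The final due date is September 10, 2035.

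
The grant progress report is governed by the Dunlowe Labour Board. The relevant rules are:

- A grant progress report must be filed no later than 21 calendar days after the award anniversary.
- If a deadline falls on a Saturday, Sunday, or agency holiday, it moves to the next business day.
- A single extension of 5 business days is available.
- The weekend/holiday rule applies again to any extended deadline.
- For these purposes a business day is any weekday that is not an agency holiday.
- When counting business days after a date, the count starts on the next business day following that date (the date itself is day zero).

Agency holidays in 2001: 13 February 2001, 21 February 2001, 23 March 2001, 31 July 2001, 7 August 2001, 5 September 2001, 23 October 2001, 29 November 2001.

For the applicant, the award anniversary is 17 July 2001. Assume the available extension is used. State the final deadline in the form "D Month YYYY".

Trigger date 17 July 2001 + 21 calendar days = 7 August 2001.
7 August 2001 is a listed holiday, so it moves to the next business day, 8 August 2001 (Wednesday).
Counting 5 further business days from 8 August 2001 reaches 15 August 2001.
15 August 2001 is a Wednesday and not a listed holiday, so it stands.
So the filing is due 15 August 2001.

15 August 2001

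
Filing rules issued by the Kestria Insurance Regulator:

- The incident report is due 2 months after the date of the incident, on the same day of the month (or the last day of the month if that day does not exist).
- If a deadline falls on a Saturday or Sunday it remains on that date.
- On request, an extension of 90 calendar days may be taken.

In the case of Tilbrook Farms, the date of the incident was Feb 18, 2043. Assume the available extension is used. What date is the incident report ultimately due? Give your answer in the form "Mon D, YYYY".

Jul 17, 2043

Moving 2 months forward from Feb 18, 2043 on the corresponding day gives Apr 18, 2043.
Apr 18, 2043 falls on a Saturday. The rules make no weekend/holiday allowance, so it remains Apr 18, 2043.
Applying the 90-calendar-day extension: Apr 18, 2043 + 90 days = Jul 17, 2043.
Jul 17, 2043 falls on a Friday. The rules make no weekend/holiday allowance, so it remains Jul 17, 2043.
Deadline: Jul 17, 2043.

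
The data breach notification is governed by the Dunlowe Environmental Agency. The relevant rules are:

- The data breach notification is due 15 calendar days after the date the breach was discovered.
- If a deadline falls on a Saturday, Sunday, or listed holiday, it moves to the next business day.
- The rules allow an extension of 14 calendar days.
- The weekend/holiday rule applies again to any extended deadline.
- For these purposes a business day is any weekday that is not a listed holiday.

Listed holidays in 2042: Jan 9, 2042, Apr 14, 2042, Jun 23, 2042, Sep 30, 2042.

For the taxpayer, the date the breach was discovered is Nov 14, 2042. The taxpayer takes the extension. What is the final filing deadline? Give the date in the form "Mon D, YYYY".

Adding 15 calendar days to Nov 14, 2042 gives Nov 29, 2042.
Because Nov 29, 2042 is a Saturday, the deadline becomes Dec 1, 2042 (Monday).
Applying the 14-calendar-day extension: Dec 1, 2042 + 14 days = Dec 15, 2042.
Dec 15, 2042 is a Monday and not a listed holiday, so it stands.
Final deadline: Dec 15, 2042.

Dec 15, 2042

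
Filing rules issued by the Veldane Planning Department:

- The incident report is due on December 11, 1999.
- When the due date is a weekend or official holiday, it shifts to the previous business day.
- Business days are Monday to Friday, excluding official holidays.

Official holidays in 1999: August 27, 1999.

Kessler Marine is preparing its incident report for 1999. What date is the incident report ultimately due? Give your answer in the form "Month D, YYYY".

The statutory due date is December 11, 1999.
December 11, 1999 is a Saturday, so it moves to the preceding business day, December 10, 1999 (Friday).
Final deadline: December 10, 1999.

December 10, 1999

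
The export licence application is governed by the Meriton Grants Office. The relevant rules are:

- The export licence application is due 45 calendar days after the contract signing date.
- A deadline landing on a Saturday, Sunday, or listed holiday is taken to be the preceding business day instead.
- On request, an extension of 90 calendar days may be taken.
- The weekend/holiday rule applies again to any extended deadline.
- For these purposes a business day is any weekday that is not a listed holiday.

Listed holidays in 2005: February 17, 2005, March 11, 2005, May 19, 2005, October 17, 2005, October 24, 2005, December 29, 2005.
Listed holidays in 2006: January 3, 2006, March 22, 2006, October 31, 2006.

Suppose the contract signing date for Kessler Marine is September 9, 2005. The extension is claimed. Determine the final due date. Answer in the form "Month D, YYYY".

Trigger date September 9, 2005 + 45 calendar days = October 24, 2005.
October 24, 2005 falls on a listed holiday. Rolling to the preceding business day gives October 21, 2005, a Friday.
With the 90-day extension, October 21, 2005 becomes January 19, 2006.
January 19, 2006 falls on a Thursday, which is a business day, so no adjustment is needed.
The final due date is January 19, 2006.

January 19, 2006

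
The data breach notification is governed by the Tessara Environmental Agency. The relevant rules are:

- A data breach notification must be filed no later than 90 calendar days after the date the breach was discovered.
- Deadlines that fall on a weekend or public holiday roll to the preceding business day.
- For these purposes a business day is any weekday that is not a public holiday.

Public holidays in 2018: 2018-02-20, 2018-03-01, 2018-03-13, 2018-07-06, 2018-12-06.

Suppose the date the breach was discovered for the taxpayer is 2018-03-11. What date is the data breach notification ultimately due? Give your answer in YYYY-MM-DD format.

90 calendar days after 2018-03-11 is 2018-06-09.
2018-06-09 is a Saturday, so it moves to the preceding business day, 2018-06-08 (Friday).
So the filing is due 2018-06-08.

2018-06-08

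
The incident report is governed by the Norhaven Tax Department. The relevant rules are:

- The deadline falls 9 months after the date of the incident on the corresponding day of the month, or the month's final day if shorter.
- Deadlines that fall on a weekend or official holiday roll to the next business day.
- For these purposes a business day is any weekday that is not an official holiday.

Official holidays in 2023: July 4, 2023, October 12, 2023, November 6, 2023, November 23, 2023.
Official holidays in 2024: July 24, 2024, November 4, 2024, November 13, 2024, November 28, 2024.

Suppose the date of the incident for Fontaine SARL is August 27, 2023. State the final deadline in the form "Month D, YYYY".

May 27, 2024

9 months from August 27, 2023 is May 27, 2024.
May 27, 2024 falls on a Monday, which is a business day, so no adjustment is needed.
So the filing is due May 27, 2024.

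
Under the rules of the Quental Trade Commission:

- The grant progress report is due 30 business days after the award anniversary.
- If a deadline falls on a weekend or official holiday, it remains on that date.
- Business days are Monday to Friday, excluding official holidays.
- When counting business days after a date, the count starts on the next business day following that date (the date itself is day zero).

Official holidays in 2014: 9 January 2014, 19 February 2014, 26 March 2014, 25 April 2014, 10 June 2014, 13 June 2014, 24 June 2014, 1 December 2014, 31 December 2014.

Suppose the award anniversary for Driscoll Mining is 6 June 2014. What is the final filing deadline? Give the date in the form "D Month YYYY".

23 July 2014

30 business days after 6 June 2014, excluding weekends and holidays, is 23 July 2014.
23 July 2014 is a Wednesday; no weekend or holiday adjustment applies.
So the filing is due 23 July 2014.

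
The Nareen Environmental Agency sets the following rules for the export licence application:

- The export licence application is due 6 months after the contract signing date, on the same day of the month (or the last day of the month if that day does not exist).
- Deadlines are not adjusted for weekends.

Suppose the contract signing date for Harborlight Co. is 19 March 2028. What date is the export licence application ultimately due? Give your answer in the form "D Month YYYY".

Moving 6 months forward from 19 March 2028 on the corresponding day gives 19 September 2028.
19 September 2028 falls on a Tuesday. The rules make no weekend/holiday allowance, so it remains 19 September 2028.
Deadline: 19 September 2028.

19 September 2028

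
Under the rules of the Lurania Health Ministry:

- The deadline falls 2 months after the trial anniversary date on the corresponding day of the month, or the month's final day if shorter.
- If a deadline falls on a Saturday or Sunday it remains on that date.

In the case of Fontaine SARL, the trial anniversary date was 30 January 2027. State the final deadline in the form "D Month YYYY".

30 March 2027

2 months after 30 January 2027, on the same day of the month, is 30 March 2027.
30 March 2027 falls on a Tuesday. The rules make no weekend/holiday allowance, so it remains 30 March 2027.
Deadline: 30 March 2027.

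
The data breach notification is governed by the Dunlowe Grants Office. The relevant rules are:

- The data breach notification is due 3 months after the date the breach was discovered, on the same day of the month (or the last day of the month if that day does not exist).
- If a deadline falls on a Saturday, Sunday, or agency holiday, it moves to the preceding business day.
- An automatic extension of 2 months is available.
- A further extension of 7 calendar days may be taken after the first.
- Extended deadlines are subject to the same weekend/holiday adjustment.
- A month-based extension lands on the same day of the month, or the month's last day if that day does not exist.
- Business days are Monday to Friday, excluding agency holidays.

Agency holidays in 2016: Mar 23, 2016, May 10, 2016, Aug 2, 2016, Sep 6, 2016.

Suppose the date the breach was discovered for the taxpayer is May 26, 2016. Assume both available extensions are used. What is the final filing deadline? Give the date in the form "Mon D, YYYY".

Nov 2, 2016

3 months from May 26, 2016 is Aug 26, 2016.
Aug 26, 2016 (Friday) is already a business day.
Applying the 2 months extension: 2 months after Aug 26, 2016 is Oct 26, 2016.
Oct 26, 2016 is a Wednesday and not a listed holiday, so it stands.
Applying the 7-calendar-day extension: Oct 26, 2016 + 7 days = Nov 2, 2016.
Nov 2, 2016 falls on a Wednesday, which is a business day, so no adjustment is needed.
So the filing is due Nov 2, 2016.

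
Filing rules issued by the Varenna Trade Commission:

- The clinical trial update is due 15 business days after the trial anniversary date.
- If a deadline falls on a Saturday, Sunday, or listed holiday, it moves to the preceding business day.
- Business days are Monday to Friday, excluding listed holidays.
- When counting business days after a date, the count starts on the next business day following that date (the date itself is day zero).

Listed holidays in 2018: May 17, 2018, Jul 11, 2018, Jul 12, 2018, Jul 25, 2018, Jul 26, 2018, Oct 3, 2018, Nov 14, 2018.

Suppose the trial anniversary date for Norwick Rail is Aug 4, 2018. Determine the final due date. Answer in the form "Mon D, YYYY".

Aug 24, 2018

Counting 15 business days after Aug 4, 2018 (skipping weekends and listed holidays) reaches Aug 24, 2018.
Aug 24, 2018 (Friday) is already a business day.
So the filing is due Aug 24, 2018.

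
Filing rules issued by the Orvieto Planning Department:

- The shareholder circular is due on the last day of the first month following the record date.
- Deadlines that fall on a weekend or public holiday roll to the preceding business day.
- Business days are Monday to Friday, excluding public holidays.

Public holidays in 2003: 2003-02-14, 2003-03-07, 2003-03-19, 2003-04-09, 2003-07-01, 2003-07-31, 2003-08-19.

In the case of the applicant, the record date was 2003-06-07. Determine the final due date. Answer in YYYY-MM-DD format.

1 month after 2003-06-07 is July 2003; that month ends on 2003-07-31.
2003-07-31 is a listed holiday; the preceding business day is 2003-07-30 (Wednesday).
So the filing is due 2003-07-30.

2003-07-30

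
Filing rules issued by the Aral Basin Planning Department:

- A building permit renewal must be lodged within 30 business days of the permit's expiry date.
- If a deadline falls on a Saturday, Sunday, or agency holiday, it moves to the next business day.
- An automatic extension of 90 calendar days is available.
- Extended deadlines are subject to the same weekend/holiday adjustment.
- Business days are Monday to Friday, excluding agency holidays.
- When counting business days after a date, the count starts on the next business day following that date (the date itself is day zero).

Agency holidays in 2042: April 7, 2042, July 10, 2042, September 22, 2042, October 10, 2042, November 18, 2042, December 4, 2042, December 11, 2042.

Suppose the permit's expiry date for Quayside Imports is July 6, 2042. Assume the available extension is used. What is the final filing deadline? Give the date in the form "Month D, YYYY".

30 business days after July 6, 2042, excluding weekends and holidays, is August 18, 2042.
August 18, 2042 falls on a Monday, which is a business day, so no adjustment is needed.
The 90-calendar-day extension moves the deadline from August 18, 2042 to November 16, 2042.
November 16, 2042 is a Sunday; the next business day is November 17, 2042 (Monday).
The final due date is November 17, 2042.

November 17, 2042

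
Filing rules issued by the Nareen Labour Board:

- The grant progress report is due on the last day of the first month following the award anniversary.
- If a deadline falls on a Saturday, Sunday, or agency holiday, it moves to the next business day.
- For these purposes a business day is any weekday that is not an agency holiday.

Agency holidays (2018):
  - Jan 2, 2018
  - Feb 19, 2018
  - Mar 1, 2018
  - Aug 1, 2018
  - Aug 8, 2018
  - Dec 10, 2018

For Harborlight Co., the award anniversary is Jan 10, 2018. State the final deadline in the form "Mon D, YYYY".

Feb 28, 2018

1 month after Jan 10, 2018 falls in February 2018; the last day of that month is Feb 28, 2018.
Feb 28, 2018 falls on a Wednesday, which is a business day, so no adjustment is needed.
Deadline: Feb 28, 2018.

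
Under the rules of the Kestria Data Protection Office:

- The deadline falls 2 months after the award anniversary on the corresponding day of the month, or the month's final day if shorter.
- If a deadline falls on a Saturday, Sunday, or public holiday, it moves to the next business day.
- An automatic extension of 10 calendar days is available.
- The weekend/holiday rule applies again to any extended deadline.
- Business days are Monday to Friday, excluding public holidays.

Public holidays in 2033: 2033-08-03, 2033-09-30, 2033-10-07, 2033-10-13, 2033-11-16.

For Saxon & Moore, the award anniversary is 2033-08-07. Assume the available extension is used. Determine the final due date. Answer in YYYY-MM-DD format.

2 months after 2033-08-07, on the same day of the month, is 2033-10-07.
2033-10-07 falls on a listed holiday. Rolling to the next business day gives 2033-10-10, a Monday.
The 10-calendar-day extension moves the deadline from 2033-10-10 to 2033-10-20.
2033-10-20 is a Thursday and not a listed holiday, so it stands.
Deadline: 2033-10-20.

2033-10-20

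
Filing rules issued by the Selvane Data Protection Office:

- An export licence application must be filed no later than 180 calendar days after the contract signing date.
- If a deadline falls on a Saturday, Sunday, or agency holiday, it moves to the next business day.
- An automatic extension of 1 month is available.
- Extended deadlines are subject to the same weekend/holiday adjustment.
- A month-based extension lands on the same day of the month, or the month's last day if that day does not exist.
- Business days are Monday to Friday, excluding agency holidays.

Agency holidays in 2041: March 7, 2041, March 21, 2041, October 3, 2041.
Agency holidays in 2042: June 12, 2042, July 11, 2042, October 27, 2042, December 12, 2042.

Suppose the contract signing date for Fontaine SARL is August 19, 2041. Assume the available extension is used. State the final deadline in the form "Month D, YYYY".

March 17, 2042

Adding 180 calendar days to August 19, 2041 gives February 15, 2042.
Because February 15, 2042 is a Saturday, the deadline becomes February 17, 2042 (Monday).
The 1 month extension carries February 17, 2042 to March 17, 2042.
March 17, 2042 is a Monday and not a listed holiday, so it stands.
So the filing is due March 17, 2042.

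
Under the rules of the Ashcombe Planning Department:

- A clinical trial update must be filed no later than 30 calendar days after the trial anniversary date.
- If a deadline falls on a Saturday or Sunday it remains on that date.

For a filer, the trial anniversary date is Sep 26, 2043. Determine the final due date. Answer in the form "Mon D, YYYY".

Oct 26, 2043

From Sep 26, 2043, 30 calendar days later is Oct 26, 2043.
No adjustment is made for weekends or holidays, so Oct 26, 2043 stands.
Deadline: Oct 26, 2043.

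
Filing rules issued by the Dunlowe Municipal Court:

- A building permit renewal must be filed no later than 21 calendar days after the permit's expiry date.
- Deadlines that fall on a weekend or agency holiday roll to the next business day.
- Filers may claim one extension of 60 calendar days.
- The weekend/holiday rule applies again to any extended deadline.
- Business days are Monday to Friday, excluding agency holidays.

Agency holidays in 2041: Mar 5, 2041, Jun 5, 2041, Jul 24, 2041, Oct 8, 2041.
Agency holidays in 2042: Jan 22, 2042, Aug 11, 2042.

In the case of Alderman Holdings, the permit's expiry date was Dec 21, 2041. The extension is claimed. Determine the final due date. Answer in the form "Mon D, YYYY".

From Dec 21, 2041, 21 calendar days later is Jan 11, 2042.
Jan 11, 2042 is a Saturday, so it moves to the next business day, Jan 13, 2042 (Monday).
The 60-calendar-day extension moves the deadline from Jan 13, 2042 to Mar 14, 2042.
Since Mar 14, 2042 is a Friday and not a holiday, the date is unchanged.
Deadline: Mar 14, 2042.

Mar 14, 2042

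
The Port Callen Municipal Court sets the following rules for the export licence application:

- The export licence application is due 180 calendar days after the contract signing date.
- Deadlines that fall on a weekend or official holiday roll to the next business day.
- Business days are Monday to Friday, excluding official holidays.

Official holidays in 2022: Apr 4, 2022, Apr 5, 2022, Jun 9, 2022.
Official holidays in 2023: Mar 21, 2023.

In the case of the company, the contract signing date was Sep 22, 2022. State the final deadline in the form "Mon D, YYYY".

Trigger date Sep 22, 2022 + 180 calendar days = Mar 21, 2023.
Mar 21, 2023 falls on a listed holiday. Rolling to the next business day gives Mar 22, 2023, a Wednesday.
Deadline: Mar 22, 2023.

Mar 22, 2023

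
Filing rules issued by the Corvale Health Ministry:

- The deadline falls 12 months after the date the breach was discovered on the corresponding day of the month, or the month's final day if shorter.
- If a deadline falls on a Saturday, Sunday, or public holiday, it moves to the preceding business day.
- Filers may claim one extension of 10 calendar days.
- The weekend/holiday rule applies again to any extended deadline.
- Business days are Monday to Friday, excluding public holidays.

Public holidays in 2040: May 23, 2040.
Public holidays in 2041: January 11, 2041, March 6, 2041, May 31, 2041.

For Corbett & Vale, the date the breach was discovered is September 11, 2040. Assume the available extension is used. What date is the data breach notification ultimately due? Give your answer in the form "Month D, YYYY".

12 months from September 11, 2040 is September 11, 2041.
September 11, 2041 (Wednesday) is already a business day.
The 10-calendar-day extension moves the deadline from September 11, 2041 to September 21, 2041.
September 21, 2041 is a Saturday, so it moves to the preceding business day, September 20, 2041 (Friday).
So the filing is due September 20, 2041.

September 20, 2041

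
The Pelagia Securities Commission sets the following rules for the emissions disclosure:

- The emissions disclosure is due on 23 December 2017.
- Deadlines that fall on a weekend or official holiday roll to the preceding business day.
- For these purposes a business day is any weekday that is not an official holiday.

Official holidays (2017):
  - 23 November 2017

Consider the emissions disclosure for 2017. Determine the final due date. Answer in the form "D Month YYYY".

22 December 2017

The stated deadline is 23 December 2017.
23 December 2017 is a Saturday; the preceding business day is 22 December 2017 (Friday).
Final deadline: 22 December 2017.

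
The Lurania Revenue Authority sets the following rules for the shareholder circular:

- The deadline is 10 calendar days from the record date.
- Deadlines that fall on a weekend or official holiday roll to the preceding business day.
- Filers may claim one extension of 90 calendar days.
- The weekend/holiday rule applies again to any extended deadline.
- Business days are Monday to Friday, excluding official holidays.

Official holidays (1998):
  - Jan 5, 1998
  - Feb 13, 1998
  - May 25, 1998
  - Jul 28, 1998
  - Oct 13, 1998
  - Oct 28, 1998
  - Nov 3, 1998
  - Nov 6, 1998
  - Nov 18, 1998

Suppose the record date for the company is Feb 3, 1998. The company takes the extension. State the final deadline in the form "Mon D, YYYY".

Adding 10 calendar days to Feb 3, 1998 gives Feb 13, 1998.
Feb 13, 1998 is a listed holiday; the preceding business day is Feb 12, 1998 (Thursday).
With the 90-day extension, Feb 12, 1998 becomes May 13, 1998.
May 13, 1998 (Wednesday) is already a business day.
Final deadline: May 13, 1998.

May 13, 1998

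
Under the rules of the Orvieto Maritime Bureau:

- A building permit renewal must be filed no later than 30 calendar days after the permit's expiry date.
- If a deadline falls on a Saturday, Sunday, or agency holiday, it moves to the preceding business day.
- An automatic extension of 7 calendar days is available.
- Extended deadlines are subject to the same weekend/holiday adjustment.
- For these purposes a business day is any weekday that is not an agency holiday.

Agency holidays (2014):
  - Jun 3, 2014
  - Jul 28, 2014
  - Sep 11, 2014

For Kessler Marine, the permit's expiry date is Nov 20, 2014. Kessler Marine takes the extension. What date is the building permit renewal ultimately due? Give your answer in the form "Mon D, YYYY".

From Nov 20, 2014, 30 calendar days later is Dec 20, 2014.
Dec 20, 2014 is a Saturday, so it moves to the preceding business day, Dec 19, 2014 (Friday).
Add the 7 calendar-day extension to Dec 19, 2014: Dec 26, 2014.
Dec 26, 2014 falls on a Friday, which is a business day, so no adjustment is needed.
Final deadline: Dec 26, 2014.

Dec 26, 2014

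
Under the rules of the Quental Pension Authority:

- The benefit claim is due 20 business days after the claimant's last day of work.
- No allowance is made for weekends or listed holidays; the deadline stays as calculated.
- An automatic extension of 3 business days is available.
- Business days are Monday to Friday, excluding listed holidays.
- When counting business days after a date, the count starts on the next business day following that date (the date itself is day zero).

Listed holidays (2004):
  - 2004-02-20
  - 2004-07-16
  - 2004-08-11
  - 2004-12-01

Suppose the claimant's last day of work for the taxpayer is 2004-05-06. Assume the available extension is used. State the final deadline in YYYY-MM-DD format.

2004-06-08

20 business days after 2004-05-06, excluding weekends and holidays, is 2004-06-03.
No adjustment is made for weekends or holidays, so 2004-06-03 stands.
The 3-business-day extension runs from 2004-06-03 to 2004-06-08.
2004-06-08 is a Tuesday; no weekend or holiday adjustment applies.
Deadline: 2004-06-08.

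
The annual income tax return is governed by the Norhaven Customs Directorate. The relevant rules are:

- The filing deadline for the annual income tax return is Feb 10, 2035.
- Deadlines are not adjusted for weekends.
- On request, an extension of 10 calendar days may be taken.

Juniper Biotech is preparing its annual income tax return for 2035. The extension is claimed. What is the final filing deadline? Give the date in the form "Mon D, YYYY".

The statutory due date is Feb 10, 2035.
Feb 10, 2035 is a Saturday; no weekend or holiday adjustment applies.
Add the 10 calendar-day extension to Feb 10, 2035: Feb 20, 2035.
No adjustment is made for weekends or holidays, so Feb 20, 2035 stands.
Final deadline: Feb 20, 2035.

Feb 20, 2035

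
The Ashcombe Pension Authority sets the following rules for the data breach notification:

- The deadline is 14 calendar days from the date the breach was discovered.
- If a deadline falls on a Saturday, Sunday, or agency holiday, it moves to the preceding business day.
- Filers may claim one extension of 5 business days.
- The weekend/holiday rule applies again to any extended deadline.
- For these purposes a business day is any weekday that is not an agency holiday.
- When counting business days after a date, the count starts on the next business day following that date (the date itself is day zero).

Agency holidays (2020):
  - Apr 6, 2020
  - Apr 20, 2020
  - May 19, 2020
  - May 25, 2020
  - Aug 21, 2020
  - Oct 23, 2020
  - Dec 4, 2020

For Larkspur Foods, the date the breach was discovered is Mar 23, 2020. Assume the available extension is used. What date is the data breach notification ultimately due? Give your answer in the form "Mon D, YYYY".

Apr 13, 2020

Adding 14 calendar days to Mar 23, 2020 gives Apr 6, 2020.
Apr 6, 2020 is a listed holiday; the preceding business day is Apr 3, 2020 (Friday).
Applying the 5-business-day extension: 5 business days after Apr 3, 2020 is Apr 13, 2020.
Apr 13, 2020 is a Monday and not a listed holiday, so it stands.
Final deadline: Apr 13, 2020.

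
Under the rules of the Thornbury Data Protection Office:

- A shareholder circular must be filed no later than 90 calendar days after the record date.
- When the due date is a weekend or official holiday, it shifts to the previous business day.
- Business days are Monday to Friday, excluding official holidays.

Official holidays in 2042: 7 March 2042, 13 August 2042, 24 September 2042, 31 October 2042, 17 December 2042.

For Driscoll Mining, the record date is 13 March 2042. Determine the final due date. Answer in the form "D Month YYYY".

From 13 March 2042, 90 calendar days later is 11 June 2042.
11 June 2042 (Wednesday) is already a business day.
Deadline: 11 June 2042.

11 June 2042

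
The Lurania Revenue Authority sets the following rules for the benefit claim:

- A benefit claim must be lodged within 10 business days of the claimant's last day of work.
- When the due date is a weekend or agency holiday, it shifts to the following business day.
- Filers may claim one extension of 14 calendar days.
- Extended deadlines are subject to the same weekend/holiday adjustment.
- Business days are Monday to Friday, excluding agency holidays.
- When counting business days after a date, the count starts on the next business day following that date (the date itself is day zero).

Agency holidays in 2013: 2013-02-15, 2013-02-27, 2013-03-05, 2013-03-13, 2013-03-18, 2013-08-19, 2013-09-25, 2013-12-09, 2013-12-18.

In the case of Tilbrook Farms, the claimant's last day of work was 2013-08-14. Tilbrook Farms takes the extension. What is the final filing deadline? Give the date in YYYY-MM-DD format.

2013-09-12

10 business days after 2013-08-14, excluding weekends and holidays, is 2013-08-29.
2013-08-29 is a Thursday and not a listed holiday, so it stands.
Add the 14 calendar-day extension to 2013-08-29: 2013-09-12.
Since 2013-09-12 is a Thursday and not a holiday, the date is unchanged.
The final due date is 2013-09-12.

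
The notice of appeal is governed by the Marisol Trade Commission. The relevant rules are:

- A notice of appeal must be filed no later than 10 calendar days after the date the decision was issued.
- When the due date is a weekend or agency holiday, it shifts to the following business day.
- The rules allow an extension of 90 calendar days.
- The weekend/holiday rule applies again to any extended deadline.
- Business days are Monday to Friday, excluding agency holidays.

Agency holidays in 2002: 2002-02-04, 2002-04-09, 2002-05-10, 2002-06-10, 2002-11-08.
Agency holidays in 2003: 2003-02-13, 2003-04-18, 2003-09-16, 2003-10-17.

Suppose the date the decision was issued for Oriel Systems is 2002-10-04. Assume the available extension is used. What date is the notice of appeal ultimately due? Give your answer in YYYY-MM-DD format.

2003-01-13

Trigger date 2002-10-04 + 10 calendar days = 2002-10-14.
2002-10-14 (Monday) is already a business day.
Applying the 90-calendar-day extension: 2002-10-14 + 90 days = 2003-01-12.
2003-01-12 is a Sunday; the next business day is 2003-01-13 (Monday).
So the filing is due 2003-01-13.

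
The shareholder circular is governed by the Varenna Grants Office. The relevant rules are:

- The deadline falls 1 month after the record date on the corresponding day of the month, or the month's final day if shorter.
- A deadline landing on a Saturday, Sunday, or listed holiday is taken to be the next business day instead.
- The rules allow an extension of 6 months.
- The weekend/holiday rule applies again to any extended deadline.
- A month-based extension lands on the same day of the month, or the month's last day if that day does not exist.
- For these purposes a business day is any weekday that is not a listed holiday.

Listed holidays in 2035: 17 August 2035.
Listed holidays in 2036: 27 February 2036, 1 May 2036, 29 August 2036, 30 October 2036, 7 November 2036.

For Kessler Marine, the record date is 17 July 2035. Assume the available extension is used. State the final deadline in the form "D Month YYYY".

20 February 2036

1 month after 17 July 2035, on the same day of the month, is 17 August 2035.
17 August 2035 falls on a listed holiday. Rolling to the next business day gives 20 August 2035, a Monday.
The 6 months extension carries 20 August 2035 to 20 February 2036.
20 February 2036 is a Wednesday and not a listed holiday, so it stands.
Deadline: 20 February 2036.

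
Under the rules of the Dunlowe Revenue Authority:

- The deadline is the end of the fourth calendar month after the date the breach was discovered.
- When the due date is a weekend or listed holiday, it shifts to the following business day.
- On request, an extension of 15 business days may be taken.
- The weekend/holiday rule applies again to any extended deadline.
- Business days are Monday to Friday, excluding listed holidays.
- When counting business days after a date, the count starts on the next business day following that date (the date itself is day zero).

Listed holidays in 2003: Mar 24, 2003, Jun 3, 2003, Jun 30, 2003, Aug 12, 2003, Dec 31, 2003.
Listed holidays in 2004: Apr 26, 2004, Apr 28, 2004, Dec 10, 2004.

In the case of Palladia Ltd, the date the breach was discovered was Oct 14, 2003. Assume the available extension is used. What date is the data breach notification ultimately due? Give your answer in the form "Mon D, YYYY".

4 months after Oct 14, 2003 is February 2004; that month ends on Feb 29, 2004.
Feb 29, 2004 is a Sunday; the next business day is Mar 1, 2004 (Monday).
Counting 15 further business days from Mar 1, 2004 reaches Mar 22, 2004.
Mar 22, 2004 is a Monday and not a listed holiday, so it stands.
Final deadline: Mar 22, 2004.

Mar 22, 2004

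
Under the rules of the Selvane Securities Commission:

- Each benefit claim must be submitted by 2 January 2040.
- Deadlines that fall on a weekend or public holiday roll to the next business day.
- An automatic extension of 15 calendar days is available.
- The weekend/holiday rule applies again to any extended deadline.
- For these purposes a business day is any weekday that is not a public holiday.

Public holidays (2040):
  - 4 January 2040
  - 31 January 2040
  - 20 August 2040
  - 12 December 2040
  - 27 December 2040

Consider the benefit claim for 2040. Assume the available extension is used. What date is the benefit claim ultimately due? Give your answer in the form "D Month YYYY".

The statutory due date is 2 January 2040.
Since 2 January 2040 is a Monday and not a holiday, the date is unchanged.
With the 15-day extension, 2 January 2040 becomes 17 January 2040.
17 January 2040 is a Tuesday and not a listed holiday, so it stands.
So the filing is due 17 January 2040.

17 January 2040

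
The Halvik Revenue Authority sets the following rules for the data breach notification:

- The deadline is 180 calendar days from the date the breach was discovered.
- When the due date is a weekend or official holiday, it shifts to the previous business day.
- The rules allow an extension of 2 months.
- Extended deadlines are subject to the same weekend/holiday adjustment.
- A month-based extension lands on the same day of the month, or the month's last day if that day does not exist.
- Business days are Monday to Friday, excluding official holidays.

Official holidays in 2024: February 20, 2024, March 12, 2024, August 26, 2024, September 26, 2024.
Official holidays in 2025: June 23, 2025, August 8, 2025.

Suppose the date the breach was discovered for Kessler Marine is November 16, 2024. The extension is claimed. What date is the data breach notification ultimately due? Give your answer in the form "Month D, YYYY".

July 15, 2025

From November 16, 2024, 180 calendar days later is May 15, 2025.
May 15, 2025 is a Thursday and not a listed holiday, so it stands.
Applying the 2 months extension: 2 months after May 15, 2025 is July 15, 2025.
July 15, 2025 (Tuesday) is already a business day.
Final deadline: July 15, 2025.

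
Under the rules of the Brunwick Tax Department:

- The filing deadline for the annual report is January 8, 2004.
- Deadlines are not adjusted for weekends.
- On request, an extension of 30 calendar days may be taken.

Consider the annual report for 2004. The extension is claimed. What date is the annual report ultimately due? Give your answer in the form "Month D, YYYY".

February 7, 2004

The stated deadline is January 8, 2004.
January 8, 2004 falls on a Thursday. The rules make no weekend/holiday allowance, so it remains January 8, 2004.
Add the 30 calendar-day extension to January 8, 2004: February 7, 2004.
February 7, 2004 falls on a Saturday. The rules make no weekend/holiday allowance, so it remains February 7, 2004.
Deadline: February 7, 2004.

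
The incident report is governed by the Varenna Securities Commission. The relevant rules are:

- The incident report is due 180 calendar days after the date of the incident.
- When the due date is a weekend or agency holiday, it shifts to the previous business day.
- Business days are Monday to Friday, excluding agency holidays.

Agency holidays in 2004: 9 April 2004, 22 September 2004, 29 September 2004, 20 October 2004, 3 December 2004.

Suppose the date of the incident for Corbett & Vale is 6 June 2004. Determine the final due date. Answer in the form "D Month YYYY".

2 December 2004

180 calendar days after 6 June 2004 is 3 December 2004.
Because 3 December 2004 is a listed holiday, the deadline becomes 2 December 2004 (Thursday).
The final due date is 2 December 2004.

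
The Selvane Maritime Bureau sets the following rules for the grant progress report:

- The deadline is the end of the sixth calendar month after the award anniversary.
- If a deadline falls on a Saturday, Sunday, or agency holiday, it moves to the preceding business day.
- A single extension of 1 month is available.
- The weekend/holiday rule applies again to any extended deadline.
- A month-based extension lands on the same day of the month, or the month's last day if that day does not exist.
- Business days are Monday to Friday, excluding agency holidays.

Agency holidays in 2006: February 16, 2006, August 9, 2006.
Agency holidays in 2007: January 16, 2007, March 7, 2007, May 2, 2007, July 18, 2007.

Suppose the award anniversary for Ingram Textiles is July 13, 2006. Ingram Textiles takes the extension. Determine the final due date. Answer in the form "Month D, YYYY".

6 months after July 13, 2006 falls in January 2007; the last day of that month is January 31, 2007.
January 31, 2007 is a Wednesday and not a listed holiday, so it stands.
Applying the 1 month extension: 1 month after January 31, 2007 is February 28, 2007 (day 31 does not exist in February, so the month's last day is used).
February 28, 2007 (Wednesday) is already a business day.
So the filing is due February 28, 2007.

February 28, 2007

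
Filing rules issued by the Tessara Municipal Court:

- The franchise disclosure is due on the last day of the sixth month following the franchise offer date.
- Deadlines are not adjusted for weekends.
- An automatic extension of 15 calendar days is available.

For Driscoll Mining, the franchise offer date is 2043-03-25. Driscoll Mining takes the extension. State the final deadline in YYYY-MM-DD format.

2043-10-15

6 months after 2043-03-25 falls in September 2043; the last day of that month is 2043-09-30.
2043-09-30 falls on a Wednesday. The rules make no weekend/holiday allowance, so it remains 2043-09-30.
Add the 15 calendar-day extension to 2043-09-30: 2043-10-15.
2043-10-15 falls on a Thursday. The rules make no weekend/holiday allowance, so it remains 2043-10-15.
Final deadline: 2043-10-15.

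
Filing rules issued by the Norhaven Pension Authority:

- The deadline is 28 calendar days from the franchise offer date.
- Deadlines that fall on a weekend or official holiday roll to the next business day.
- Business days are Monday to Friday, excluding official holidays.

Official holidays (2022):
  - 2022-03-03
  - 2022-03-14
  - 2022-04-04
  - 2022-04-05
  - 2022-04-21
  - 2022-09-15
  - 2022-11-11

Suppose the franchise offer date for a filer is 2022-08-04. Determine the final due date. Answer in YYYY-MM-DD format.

2022-09-01

Adding 28 calendar days to 2022-08-04 gives 2022-09-01.
2022-09-01 falls on a Thursday, which is a business day, so no adjustment is needed.
Final deadline: 2022-09-01.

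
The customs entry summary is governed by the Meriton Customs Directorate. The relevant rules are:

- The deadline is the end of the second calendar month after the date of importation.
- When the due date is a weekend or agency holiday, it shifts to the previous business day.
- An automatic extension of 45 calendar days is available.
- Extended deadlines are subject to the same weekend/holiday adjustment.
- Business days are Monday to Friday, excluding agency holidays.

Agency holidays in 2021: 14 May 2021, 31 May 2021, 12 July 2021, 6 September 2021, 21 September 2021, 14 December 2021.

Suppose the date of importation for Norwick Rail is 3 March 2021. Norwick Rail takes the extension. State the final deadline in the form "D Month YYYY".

2 months after 3 March 2021 is May 2021; that month ends on 31 May 2021.
31 May 2021 is a listed holiday, so it moves to the preceding business day, 28 May 2021 (Friday).
The 45-calendar-day extension moves the deadline from 28 May 2021 to 12 July 2021.
Because 12 July 2021 is a listed holiday, the deadline becomes 9 July 2021 (Friday).
Final deadline: 9 July 2021.

9 July 2021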